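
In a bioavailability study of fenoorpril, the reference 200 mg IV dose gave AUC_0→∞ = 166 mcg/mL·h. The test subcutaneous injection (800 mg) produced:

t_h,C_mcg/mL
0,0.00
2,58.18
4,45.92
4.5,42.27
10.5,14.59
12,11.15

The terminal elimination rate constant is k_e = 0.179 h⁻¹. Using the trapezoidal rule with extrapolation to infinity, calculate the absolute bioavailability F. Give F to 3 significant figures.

Trapezoidal AUC_0→12 (subcutaneous injection):
  [0→2]: (0.00+58.18)/2 × 2 = 58.18
  [2→4]: (58.18+45.92)/2 × 2 = 104.1
  [4→4.5]: (45.92+42.27)/2 × 0.5 = 22.0475
  [4.5→10.5]: (42.27+14.59)/2 × 6 = 170.58
  [10.5→12]: (14.59+11.15)/2 × 1.5 = 19.305
  Sum = 374.2125 mcg/mL·h
Tail: C_last/k_e = 11.15/0.179 = 62.291
AUC_0→∞ (subcutaneous injection) = 374.2125 + 62.291 = 436.5035 mcg/mL·h
F = (AUC_ev/D_ev)/(AUC_iv/D_iv) = (436.5035/800)/(166/200) = 0.545629/0.83 = 0.6574

F = 0.657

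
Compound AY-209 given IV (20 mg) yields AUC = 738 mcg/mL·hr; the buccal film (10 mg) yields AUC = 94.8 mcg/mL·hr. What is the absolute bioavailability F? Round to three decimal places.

F = 0.257

F = (AUC_ev / D_ev) / (AUC_iv / D_iv)
  = (94.8/10) / (738/20)
  = 9.48 / 36.9 = 0.2569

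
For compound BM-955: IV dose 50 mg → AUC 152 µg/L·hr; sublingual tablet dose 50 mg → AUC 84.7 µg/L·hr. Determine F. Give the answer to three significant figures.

F = 0.557

F = (AUC_ev / D_ev) / (AUC_iv / D_iv)
  = (84.7/50) / (152/50)
  = 1.694 / 3.04 = 0.5572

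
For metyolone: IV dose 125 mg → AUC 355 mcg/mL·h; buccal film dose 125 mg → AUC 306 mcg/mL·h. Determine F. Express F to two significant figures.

F = (AUC_ev / D_ev) / (AUC_iv / D_iv)
  = (306/125) / (355/125)
  = 2.448 / 2.84 = 0.8620

F = 0.86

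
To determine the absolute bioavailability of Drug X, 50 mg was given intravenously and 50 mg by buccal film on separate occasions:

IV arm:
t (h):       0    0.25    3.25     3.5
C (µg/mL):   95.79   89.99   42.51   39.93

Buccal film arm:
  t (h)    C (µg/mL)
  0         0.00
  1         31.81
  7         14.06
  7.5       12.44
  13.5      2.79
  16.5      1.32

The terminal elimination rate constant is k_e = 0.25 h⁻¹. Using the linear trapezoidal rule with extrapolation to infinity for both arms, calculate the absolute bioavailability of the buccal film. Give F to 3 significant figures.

F = 0.554

Trapezoidal AUC_0→3.5 (IV):
  [0→0.25]: (95.79+89.99)/2 × 0.25 = 23.2225
  [0.25→3.25]: (89.99+42.51)/2 × 3 = 198.75
  [3.25→3.5]: (42.51+39.93)/2 × 0.25 = 10.305
  Sum = 232.2775 µg/mL·h
IV tail: 39.93/0.25 = 159.720; AUC_iv,0→∞ = 232.2775 + 159.720 = 391.9975 µg/mL·h
Trapezoidal AUC_0→16.5 (buccal film):
  [0→1]: (0.00+31.81)/2 × 1 = 15.905
  [1→7]: (31.81+14.06)/2 × 6 = 137.61
  [7→7.5]: (14.06+12.44)/2 × 0.5 = 6.625
  [7.5→13.5]: (12.44+2.79)/2 × 6 = 45.69
  [13.5→16.5]: (2.79+1.32)/2 × 3 = 6.165
  Sum = 211.995 µg/mL·h
buccal film tail: 1.32/0.25 = 5.280; AUC_ev,0→∞ = 211.995 + 5.280 = 217.275 µg/mL·h
F = (AUC_ev/D_ev)/(AUC_iv/D_iv) = (217.275/50)/(391.9975/50) = 4.3455/7.83995 = 0.5543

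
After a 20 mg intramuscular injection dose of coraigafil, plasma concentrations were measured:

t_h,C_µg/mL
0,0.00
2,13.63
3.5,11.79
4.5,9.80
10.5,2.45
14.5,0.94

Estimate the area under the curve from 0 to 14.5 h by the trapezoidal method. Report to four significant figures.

AUC = 87.02 µg/mL·h

Trapezoidal AUC_0→14.5:
  [0→2]: (0.00+13.63)/2 × 2 = 13.63
  [2→3.5]: (13.63+11.79)/2 × 1.5 = 19.065
  [3.5→4.5]: (11.79+9.80)/2 × 1 = 10.795
  [4.5→10.5]: (9.80+2.45)/2 × 6 = 36.75
  [10.5→14.5]: (2.45+0.94)/2 × 4 = 6.78
  Sum = 87.02 µg/mL·h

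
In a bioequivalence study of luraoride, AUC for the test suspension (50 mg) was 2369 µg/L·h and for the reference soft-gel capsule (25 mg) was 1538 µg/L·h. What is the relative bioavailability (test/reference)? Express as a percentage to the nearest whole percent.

F_rel = (AUC_test/D_test) / (AUC_ref/D_ref)
      = (2369/50) / (1538/25)
      = 47.38 / 61.52 = 0.7702 = 77.02%

F_rel = 77%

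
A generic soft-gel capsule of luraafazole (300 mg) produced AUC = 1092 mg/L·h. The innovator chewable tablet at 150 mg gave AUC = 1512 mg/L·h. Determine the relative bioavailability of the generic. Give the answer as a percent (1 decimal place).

F_rel = 36.1%

F_rel = (AUC_test/D_test) / (AUC_ref/D_ref)
      = (1092/300) / (1512/150)
      = 3.64 / 10.08 = 0.3611 = 36.11%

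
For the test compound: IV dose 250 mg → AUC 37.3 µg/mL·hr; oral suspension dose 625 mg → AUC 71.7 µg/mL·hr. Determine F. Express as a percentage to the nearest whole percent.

F = (AUC_ev / D_ev) / (AUC_iv / D_iv)
  = (71.7/625) / (37.3/250)
  = 0.11472 / 0.1492 = 0.7689
  = 76.89%

F = 77%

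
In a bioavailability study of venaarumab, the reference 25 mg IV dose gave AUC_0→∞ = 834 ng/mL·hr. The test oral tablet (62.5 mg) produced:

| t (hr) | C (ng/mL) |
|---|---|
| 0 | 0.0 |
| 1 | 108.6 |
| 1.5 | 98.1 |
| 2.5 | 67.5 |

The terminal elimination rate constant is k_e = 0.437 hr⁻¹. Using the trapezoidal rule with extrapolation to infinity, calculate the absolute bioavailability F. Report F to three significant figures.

F = 0.165

Trapezoidal AUC_0→2.5 (oral tablet):
  [0→1]: (0.0+108.6)/2 × 1 = 54.3
  [1→1.5]: (108.6+98.1)/2 × 0.5 = 51.675
  [1.5→2.5]: (98.1+67.5)/2 × 1 = 82.8
  Sum = 188.775 ng/mL·hr
Tail: C_last/k_e = 67.5/0.437 = 154.462
AUC_0→∞ (oral tablet) = 188.775 + 154.462 = 343.237 ng/mL·hr
F = (AUC_ev/D_ev)/(AUC_iv/D_iv) = (343.237/62.5)/(834/25) = 5.491792/33.36 = 0.1646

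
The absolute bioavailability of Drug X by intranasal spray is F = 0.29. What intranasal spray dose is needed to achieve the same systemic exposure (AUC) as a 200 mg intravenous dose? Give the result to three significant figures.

For equal systemic exposure: F × D_ev = D_iv
D_ev = D_iv / F = 200 / 0.29 = 689.655 mg

D_intranasal = 690 mg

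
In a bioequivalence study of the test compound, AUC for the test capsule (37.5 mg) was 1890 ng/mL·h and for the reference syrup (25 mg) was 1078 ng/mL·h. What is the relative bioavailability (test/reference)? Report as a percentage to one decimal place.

F_rel = 116.9%

F_rel = (AUC_test/D_test) / (AUC_ref/D_ref)
      = (1890/37.5) / (1078/25)
      = 50.4 / 43.12 = 1.1688 = 116.88%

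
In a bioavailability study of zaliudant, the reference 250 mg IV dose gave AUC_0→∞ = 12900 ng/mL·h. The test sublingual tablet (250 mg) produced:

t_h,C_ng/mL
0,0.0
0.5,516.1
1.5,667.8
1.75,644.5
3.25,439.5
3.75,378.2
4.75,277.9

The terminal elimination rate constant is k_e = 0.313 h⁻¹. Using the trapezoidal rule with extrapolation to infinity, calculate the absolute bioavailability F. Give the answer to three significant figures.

Trapezoidal AUC_0→4.75 (sublingual tablet):
  [0→0.5]: (0.0+516.1)/2 × 0.5 = 129.025
  [0.5→1.5]: (516.1+667.8)/2 × 1 = 591.95
  [1.5→1.75]: (667.8+644.5)/2 × 0.25 = 164.0375
  [1.75→3.25]: (644.5+439.5)/2 × 1.5 = 813.0
  [3.25→3.75]: (439.5+378.2)/2 × 0.5 = 204.425
  [3.75→4.75]: (378.2+277.9)/2 × 1 = 328.05
  Sum = 2230.4875 ng/mL·h
Tail: C_last/k_e = 277.9/0.313 = 887.859
AUC_0→∞ (sublingual tablet) = 2230.4875 + 887.859 = 3118.3465 ng/mL·h
F = (AUC_ev/D_ev)/(AUC_iv/D_iv) = (3118.3465/250)/(12900/250) = 12.473386/51.6 = 0.2417

F = 0.242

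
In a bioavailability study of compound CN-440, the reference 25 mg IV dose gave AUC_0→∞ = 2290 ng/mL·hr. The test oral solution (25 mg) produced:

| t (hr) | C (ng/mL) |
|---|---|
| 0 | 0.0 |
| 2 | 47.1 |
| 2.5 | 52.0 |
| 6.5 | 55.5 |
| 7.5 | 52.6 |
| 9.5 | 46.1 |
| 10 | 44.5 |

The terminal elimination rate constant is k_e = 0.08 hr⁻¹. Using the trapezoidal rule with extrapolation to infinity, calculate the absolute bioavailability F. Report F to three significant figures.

F = 0.445

Trapezoidal AUC_0→10 (oral solution):
  [0→2]: (0.0+47.1)/2 × 2 = 47.1
  [2→2.5]: (47.1+52.0)/2 × 0.5 = 24.775
  [2.5→6.5]: (52.0+55.5)/2 × 4 = 215.0
  [6.5→7.5]: (55.5+52.6)/2 × 1 = 54.05
  [7.5→9.5]: (52.6+46.1)/2 × 2 = 98.7
  [9.5→10]: (46.1+44.5)/2 × 0.5 = 22.65
  Sum = 462.275 ng/mL·hr
Tail: C_last/k_e = 44.5/0.08 = 556.250
AUC_0→∞ (oral solution) = 462.275 + 556.250 = 1018.525 ng/mL·hr
F = (AUC_ev/D_ev)/(AUC_iv/D_iv) = (1018.525/25)/(2290/25) = 40.741/91.6 = 0.4448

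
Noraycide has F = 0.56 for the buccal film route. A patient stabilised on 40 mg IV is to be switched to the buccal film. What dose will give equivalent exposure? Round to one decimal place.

For equal systemic exposure: F × D_ev = D_iv
D_ev = D_iv / F = 40 / 0.56 = 71.4286 mg

D_buccal = 71.4 mg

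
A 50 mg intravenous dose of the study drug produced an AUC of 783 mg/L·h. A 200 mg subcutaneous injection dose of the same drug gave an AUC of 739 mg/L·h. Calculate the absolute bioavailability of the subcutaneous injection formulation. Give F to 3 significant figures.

F = 0.236

F = (AUC_ev / D_ev) / (AUC_iv / D_iv)
  = (739/200) / (783/50)
  = 3.695 / 15.66 = 0.2360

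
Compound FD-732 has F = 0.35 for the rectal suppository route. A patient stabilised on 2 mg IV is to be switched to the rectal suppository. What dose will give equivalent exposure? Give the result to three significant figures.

D_rectal = 5.71 mg

For equal systemic exposure: F × D_ev = D_iv
D_ev = D_iv / F = 2 / 0.35 = 5.71429 mg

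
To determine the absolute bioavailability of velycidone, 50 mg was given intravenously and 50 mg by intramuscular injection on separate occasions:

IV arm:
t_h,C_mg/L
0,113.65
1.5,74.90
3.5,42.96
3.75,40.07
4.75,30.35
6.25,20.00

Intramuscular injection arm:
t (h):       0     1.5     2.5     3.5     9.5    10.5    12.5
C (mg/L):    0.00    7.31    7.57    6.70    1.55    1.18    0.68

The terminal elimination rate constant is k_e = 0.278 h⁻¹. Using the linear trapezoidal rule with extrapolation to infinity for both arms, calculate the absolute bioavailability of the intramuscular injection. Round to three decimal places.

Trapezoidal AUC_0→6.25 (IV):
  [0→1.5]: (113.65+74.90)/2 × 1.5 = 141.4125
  [1.5→3.5]: (74.90+42.96)/2 × 2 = 117.86
  [3.5→3.75]: (42.96+40.07)/2 × 0.25 = 10.37875
  [3.75→4.75]: (40.07+30.35)/2 × 1 = 35.21
  [4.75→6.25]: (30.35+20.00)/2 × 1.5 = 37.7625
  Sum = 342.62375 mg/L·h
IV tail: 20.00/0.278 = 71.942; AUC_iv,0→∞ = 342.62375 + 71.942 = 414.56575 mg/L·h
Trapezoidal AUC_0→12.5 (intramuscular injection):
  [0→1.5]: (0.00+7.31)/2 × 1.5 = 5.4825
  [1.5→2.5]: (7.31+7.57)/2 × 1 = 7.44
  [2.5→3.5]: (7.57+6.70)/2 × 1 = 7.135
  [3.5→9.5]: (6.70+1.55)/2 × 6 = 24.75
  [9.5→10.5]: (1.55+1.18)/2 × 1 = 1.365
  [10.5→12.5]: (1.18+0.68)/2 × 2 = 1.86
  Sum = 48.0325 mg/L·h
intramuscular injection tail: 0.68/0.278 = 2.446; AUC_ev,0→∞ = 48.0325 + 2.446 = 50.4785 mg/L·h
F = (AUC_ev/D_ev)/(AUC_iv/D_iv) = (50.4785/50)/(414.56575/50) = 1.00957/8.291315 = 0.1218

F = 0.122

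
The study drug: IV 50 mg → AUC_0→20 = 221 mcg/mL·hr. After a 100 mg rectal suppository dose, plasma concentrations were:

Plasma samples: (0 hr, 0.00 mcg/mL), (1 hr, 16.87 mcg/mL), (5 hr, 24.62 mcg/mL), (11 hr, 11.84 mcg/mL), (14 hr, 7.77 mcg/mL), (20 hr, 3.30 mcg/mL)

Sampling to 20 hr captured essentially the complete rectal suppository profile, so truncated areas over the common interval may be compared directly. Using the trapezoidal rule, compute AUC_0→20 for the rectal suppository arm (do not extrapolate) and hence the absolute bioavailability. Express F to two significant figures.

Trapezoidal AUC_0→20 (rectal suppository):
  [0→1]: (0.00+16.87)/2 × 1 = 8.435
  [1→5]: (16.87+24.62)/2 × 4 = 82.98
  [5→11]: (24.62+11.84)/2 × 6 = 109.38
  [11→14]: (11.84+7.77)/2 × 3 = 29.415
  [14→20]: (7.77+3.30)/2 × 6 = 33.21
  Sum = 263.42 mcg/mL·hr
F = (AUC_ev/D_ev)/(AUC_iv/D_iv) = (263.42/100)/(221/50) = 2.6342/4.42 = 0.5960

F = 0.60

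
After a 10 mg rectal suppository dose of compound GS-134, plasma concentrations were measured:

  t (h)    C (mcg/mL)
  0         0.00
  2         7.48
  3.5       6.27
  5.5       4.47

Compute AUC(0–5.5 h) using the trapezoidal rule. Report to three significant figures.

Trapezoidal AUC_0→5.5:
  [0→2]: (0.00+7.48)/2 × 2 = 7.48
  [2→3.5]: (7.48+6.27)/2 × 1.5 = 10.3125
  [3.5→5.5]: (6.27+4.47)/2 × 2 = 10.74
  Sum = 28.5325 mcg/mL·h

AUC = 28.5 mcg/mL·h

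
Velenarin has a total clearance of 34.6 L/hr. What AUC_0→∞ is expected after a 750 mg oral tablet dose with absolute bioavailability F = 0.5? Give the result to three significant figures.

AUC = 10.8 mg/L·hr

AUC_0→∞ = F × Dose / CL
        = 0.5 × 750 / 34.6 = 10.8382 mg/L·hr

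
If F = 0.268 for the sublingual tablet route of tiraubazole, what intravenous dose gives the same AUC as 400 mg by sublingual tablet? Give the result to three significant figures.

D_iv = 107 mg

Systemic exposure from an extravascular dose = F × D_ev, so the equivalent IV dose is F × D_ev.
D_iv = F × D_ev = 0.268 × 400 = 107.2 mg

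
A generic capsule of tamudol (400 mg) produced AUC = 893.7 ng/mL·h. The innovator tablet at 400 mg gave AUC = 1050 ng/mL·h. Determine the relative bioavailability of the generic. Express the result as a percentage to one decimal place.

F_rel = 85.1%

F_rel = (AUC_test/D_test) / (AUC_ref/D_ref)
      = (893.7/400) / (1050/400)
      = 2.23425 / 2.625 = 0.8511 = 85.11%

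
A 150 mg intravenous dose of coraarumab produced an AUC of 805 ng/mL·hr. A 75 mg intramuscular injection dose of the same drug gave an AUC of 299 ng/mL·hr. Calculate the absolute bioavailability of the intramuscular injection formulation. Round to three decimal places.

F = 0.743

F = (AUC_ev / D_ev) / (AUC_iv / D_iv)
  = (299/75) / (805/150)
  = 3.98667 / 5.36667 = 0.7429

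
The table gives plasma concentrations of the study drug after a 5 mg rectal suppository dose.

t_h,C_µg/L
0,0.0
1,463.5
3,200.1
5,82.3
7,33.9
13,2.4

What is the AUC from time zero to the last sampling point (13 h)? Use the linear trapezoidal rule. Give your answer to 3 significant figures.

Trapezoidal AUC_0→13:
  [0→1]: (0.0+463.5)/2 × 1 = 231.75
  [1→3]: (463.5+200.1)/2 × 2 = 663.6
  [3→5]: (200.1+82.3)/2 × 2 = 282.4
  [5→7]: (82.3+33.9)/2 × 2 = 116.2
  [7→13]: (33.9+2.4)/2 × 6 = 108.9
  Sum = 1402.85 µg/L·h

AUC = 1400 µg/L·h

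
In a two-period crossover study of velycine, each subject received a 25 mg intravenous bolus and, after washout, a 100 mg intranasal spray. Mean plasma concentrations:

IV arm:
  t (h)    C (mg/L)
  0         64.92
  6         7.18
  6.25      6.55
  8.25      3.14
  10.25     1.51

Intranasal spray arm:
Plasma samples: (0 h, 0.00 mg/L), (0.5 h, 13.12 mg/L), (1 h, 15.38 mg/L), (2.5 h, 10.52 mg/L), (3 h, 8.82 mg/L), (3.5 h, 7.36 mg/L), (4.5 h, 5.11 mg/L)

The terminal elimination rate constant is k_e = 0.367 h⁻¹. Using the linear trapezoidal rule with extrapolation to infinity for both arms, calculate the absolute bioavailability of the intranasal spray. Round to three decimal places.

Trapezoidal AUC_0→10.25 (IV):
  [0→6]: (64.92+7.18)/2 × 6 = 216.3
  [6→6.25]: (7.18+6.55)/2 × 0.25 = 1.71625
  [6.25→8.25]: (6.55+3.14)/2 × 2 = 9.69
  [8.25→10.25]: (3.14+1.51)/2 × 2 = 4.65
  Sum = 232.35625 mg/L·h
IV tail: 1.51/0.367 = 4.114; AUC_iv,0→∞ = 232.35625 + 4.114 = 236.47025 mg/L·h
Trapezoidal AUC_0→4.5 (intranasal spray):
  [0→0.5]: (0.00+13.12)/2 × 0.5 = 3.28
  [0.5→1]: (13.12+15.38)/2 × 0.5 = 7.125
  [1→2.5]: (15.38+10.52)/2 × 1.5 = 19.425
  [2.5→3]: (10.52+8.82)/2 × 0.5 = 4.835
  [3→3.5]: (8.82+7.36)/2 × 0.5 = 4.045
  [3.5→4.5]: (7.36+5.11)/2 × 1 = 6.235
  Sum = 44.945 mg/L·h
intranasal spray tail: 5.11/0.367 = 13.924; AUC_ev,0→∞ = 44.945 + 13.924 = 58.869 mg/L·h
F = (AUC_ev/D_ev)/(AUC_iv/D_iv) = (58.869/100)/(236.47025/25) = 0.58869/9.45881 = 0.0622

F = 0.062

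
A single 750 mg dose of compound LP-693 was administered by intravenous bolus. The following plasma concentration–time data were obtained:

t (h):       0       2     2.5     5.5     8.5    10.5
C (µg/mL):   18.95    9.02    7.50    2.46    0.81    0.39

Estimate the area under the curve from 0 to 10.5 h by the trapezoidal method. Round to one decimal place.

Trapezoidal AUC_0→10.5:
  [0→2]: (18.95+9.02)/2 × 2 = 27.97
  [2→2.5]: (9.02+7.50)/2 × 0.5 = 4.13
  [2.5→5.5]: (7.50+2.46)/2 × 3 = 14.94
  [5.5→8.5]: (2.46+0.81)/2 × 3 = 4.905
  [8.5→10.5]: (0.81+0.39)/2 × 2 = 1.2
  Sum = 53.145 µg/mL·h

AUC = 53.1 µg/mL·h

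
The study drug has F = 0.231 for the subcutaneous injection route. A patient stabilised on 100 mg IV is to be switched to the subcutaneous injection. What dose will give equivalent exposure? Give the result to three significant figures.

D_subcutaneous = 433 mg

For equal systemic exposure: F × D_ev = D_iv
D_ev = D_iv / F = 100 / 0.231 = 432.9 mg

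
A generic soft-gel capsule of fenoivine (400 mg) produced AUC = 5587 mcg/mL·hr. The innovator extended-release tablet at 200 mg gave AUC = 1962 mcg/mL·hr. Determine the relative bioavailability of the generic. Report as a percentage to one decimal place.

F_rel = (AUC_test/D_test) / (AUC_ref/D_ref)
      = (5587/400) / (1962/200)
      = 13.9675 / 9.81 = 1.4238 = 142.38%

F_rel = 142.4%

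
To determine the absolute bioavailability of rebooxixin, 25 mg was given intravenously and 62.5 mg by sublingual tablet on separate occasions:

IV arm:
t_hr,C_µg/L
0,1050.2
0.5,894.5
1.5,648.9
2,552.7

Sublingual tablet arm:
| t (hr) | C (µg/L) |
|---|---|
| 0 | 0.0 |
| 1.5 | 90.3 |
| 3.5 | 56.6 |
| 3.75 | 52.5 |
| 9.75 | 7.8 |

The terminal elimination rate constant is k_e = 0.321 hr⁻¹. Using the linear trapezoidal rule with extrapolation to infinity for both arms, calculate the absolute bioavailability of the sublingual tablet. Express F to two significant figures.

Trapezoidal AUC_0→2 (IV):
  [0→0.5]: (1050.2+894.5)/2 × 0.5 = 486.175
  [0.5→1.5]: (894.5+648.9)/2 × 1 = 771.7
  [1.5→2]: (648.9+552.7)/2 × 0.5 = 300.4
  Sum = 1558.275 µg/L·hr
IV tail: 552.7/0.321 = 1721.807; AUC_iv,0→∞ = 1558.275 + 1721.807 = 3280.082 µg/L·hr
Trapezoidal AUC_0→9.75 (sublingual tablet):
  [0→1.5]: (0.0+90.3)/2 × 1.5 = 67.725
  [1.5→3.5]: (90.3+56.6)/2 × 2 = 146.9
  [3.5→3.75]: (56.6+52.5)/2 × 0.25 = 13.6375
  [3.75→9.75]: (52.5+7.8)/2 × 6 = 180.9
  Sum = 409.1625 µg/L·hr
sublingual tablet tail: 7.8/0.321 = 24.299; AUC_ev,0→∞ = 409.1625 + 24.299 = 433.4615 µg/L·hr
F = (AUC_ev/D_ev)/(AUC_iv/D_iv) = (433.4615/62.5)/(3280.082/25) = 6.935384/131.20328 = 0.0529

F = 0.053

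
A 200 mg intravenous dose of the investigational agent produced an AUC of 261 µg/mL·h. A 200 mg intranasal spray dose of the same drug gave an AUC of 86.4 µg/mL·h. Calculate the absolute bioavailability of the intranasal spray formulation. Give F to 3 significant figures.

F = 0.331

F = (AUC_ev / D_ev) / (AUC_iv / D_iv)
  = (86.4/200) / (261/200)
  = 0.432 / 1.305 = 0.3310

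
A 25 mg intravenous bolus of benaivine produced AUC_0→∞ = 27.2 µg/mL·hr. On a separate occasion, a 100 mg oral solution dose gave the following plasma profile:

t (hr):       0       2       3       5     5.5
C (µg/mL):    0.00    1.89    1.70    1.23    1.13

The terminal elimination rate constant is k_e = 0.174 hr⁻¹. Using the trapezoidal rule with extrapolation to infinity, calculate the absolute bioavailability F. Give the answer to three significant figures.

F = 0.126

Trapezoidal AUC_0→5.5 (oral solution):
  [0→2]: (0.00+1.89)/2 × 2 = 1.89
  [2→3]: (1.89+1.70)/2 × 1 = 1.795
  [3→5]: (1.70+1.23)/2 × 2 = 2.93
  [5→5.5]: (1.23+1.13)/2 × 0.5 = 0.59
  Sum = 7.205 µg/mL·hr
Tail: C_last/k_e = 1.13/0.174 = 6.494
AUC_0→∞ (oral solution) = 7.205 + 6.494 = 13.699 µg/mL·hr
F = (AUC_ev/D_ev)/(AUC_iv/D_iv) = (13.699/100)/(27.2/25) = 0.13699/1.088 = 0.1259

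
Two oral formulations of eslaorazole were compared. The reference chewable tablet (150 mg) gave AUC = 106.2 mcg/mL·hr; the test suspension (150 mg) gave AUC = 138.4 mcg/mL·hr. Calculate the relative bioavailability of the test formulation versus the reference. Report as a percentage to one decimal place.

F_rel = 130.3%

F_rel = (AUC_test/D_test) / (AUC_ref/D_ref)
      = (138.4/150) / (106.2/150)
      = 0.922667 / 0.708 = 1.3032 = 130.32%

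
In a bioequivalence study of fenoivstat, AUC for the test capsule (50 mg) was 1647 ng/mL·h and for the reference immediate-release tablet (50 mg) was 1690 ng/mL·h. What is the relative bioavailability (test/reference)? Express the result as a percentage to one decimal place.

F_rel = 97.5%

F_rel = (AUC_test/D_test) / (AUC_ref/D_ref)
      = (1647/50) / (1690/50)
      = 32.94 / 33.8 = 0.9746 = 97.46%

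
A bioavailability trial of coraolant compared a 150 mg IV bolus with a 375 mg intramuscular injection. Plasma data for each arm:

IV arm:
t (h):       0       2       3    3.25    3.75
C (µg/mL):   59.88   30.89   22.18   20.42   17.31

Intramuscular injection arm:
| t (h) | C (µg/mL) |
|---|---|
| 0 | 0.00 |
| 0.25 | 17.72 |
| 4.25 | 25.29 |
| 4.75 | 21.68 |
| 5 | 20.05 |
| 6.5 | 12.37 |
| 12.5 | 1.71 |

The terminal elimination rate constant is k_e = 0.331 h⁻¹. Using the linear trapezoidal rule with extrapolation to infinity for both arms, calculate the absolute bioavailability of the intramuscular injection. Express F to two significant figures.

F = 0.38

Trapezoidal AUC_0→3.75 (IV):
  [0→2]: (59.88+30.89)/2 × 2 = 90.77
  [2→3]: (30.89+22.18)/2 × 1 = 26.535
  [3→3.25]: (22.18+20.42)/2 × 0.25 = 5.325
  [3.25→3.75]: (20.42+17.31)/2 × 0.5 = 9.4325
  Sum = 132.0625 µg/mL·h
IV tail: 17.31/0.331 = 52.296; AUC_iv,0→∞ = 132.0625 + 52.296 = 184.3585 µg/mL·h
Trapezoidal AUC_0→12.5 (intramuscular injection):
  [0→0.25]: (0.00+17.72)/2 × 0.25 = 2.215
  [0.25→4.25]: (17.72+25.29)/2 × 4 = 86.02
  [4.25→4.75]: (25.29+21.68)/2 × 0.5 = 11.7425
  [4.75→5]: (21.68+20.05)/2 × 0.25 = 5.21625
  [5→6.5]: (20.05+12.37)/2 × 1.5 = 24.315
  [6.5→12.5]: (12.37+1.71)/2 × 6 = 42.24
  Sum = 171.74875 µg/mL·h
intramuscular injection tail: 1.71/0.331 = 5.166; AUC_ev,0→∞ = 171.74875 + 5.166 = 176.91475 µg/mL·h
F = (AUC_ev/D_ev)/(AUC_iv/D_iv) = (176.91475/375)/(184.3585/150) = 0.471773/1.22906 = 0.3838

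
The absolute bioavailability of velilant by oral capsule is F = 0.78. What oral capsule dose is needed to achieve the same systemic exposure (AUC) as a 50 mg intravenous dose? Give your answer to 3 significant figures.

For equal systemic exposure: F × D_ev = D_iv
D_ev = D_iv / F = 50 / 0.78 = 64.1026 mg

D_oral = 64.1 mg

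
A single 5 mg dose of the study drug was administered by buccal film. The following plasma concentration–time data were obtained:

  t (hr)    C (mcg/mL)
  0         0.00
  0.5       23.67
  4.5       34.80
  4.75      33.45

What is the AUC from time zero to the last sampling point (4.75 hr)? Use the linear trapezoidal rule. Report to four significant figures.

AUC = 131.4 mcg/mL·hr

Trapezoidal AUC_0→4.75:
  [0→0.5]: (0.00+23.67)/2 × 0.5 = 5.9175
  [0.5→4.5]: (23.67+34.80)/2 × 4 = 116.94
  [4.5→4.75]: (34.80+33.45)/2 × 0.25 = 8.53125
  Sum = 131.38875 mcg/mL·hr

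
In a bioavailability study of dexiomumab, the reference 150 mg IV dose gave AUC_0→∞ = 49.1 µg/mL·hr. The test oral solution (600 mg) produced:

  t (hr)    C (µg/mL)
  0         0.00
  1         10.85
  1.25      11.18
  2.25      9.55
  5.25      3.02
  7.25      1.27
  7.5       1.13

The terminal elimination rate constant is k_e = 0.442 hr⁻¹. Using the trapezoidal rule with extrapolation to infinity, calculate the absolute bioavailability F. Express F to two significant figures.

F = 0.23

Trapezoidal AUC_0→7.5 (oral solution):
  [0→1]: (0.00+10.85)/2 × 1 = 5.425
  [1→1.25]: (10.85+11.18)/2 × 0.25 = 2.75375
  [1.25→2.25]: (11.18+9.55)/2 × 1 = 10.365
  [2.25→5.25]: (9.55+3.02)/2 × 3 = 18.855
  [5.25→7.25]: (3.02+1.27)/2 × 2 = 4.29
  [7.25→7.5]: (1.27+1.13)/2 × 0.25 = 0.3
  Sum = 41.98875 µg/mL·hr
Tail: C_last/k_e = 1.13/0.442 = 2.557
AUC_0→∞ (oral solution) = 41.98875 + 2.557 = 44.54575 µg/mL·hr
F = (AUC_ev/D_ev)/(AUC_iv/D_iv) = (44.54575/600)/(49.1/150) = 0.0742429/0.327333 = 0.2268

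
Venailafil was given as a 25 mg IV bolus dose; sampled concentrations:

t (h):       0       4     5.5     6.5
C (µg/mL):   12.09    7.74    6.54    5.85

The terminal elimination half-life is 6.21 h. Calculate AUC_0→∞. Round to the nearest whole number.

Trapezoidal AUC_0→6.5:
  [0→4]: (12.09+7.74)/2 × 4 = 39.66
  [4→5.5]: (7.74+6.54)/2 × 1.5 = 10.71
  [5.5→6.5]: (6.54+5.85)/2 × 1 = 6.195
  Sum = 56.565 µg/mL·h
k_e = ln2 / t½ = 0.693147 / 6.21 = 0.1116 h^-1
Extrapolated tail: C_last / k_e = 5.85 / 0.1116 = 52.419
AUC_0→∞ = 56.565 + 52.419 = 108.984 µg/mL·h

AUC = 109 µg/mL·h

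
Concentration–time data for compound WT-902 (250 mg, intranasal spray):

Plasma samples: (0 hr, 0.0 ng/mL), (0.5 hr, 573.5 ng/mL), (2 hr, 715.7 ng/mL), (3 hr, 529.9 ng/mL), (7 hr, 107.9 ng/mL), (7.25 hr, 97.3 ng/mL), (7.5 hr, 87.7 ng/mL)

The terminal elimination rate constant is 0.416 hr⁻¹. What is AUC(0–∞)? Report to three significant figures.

AUC = 3270 ng/mL·hr

Trapezoidal AUC_0→7.5:
  [0→0.5]: (0.0+573.5)/2 × 0.5 = 143.375
  [0.5→2]: (573.5+715.7)/2 × 1.5 = 966.9
  [2→3]: (715.7+529.9)/2 × 1 = 622.8
  [3→7]: (529.9+107.9)/2 × 4 = 1275.6
  [7→7.25]: (107.9+97.3)/2 × 0.25 = 25.65
  [7.25→7.5]: (97.3+87.7)/2 × 0.25 = 23.125
  Sum = 3057.45 ng/mL·hr
Extrapolated tail: C_last / k_e = 87.7 / 0.416 = 210.817
AUC_0→∞ = 3057.45 + 210.817 = 3268.267 ng/mL·hr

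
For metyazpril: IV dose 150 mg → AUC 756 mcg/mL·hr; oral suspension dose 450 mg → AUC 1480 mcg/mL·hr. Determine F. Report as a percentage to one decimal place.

F = 65.3%

F = (AUC_ev / D_ev) / (AUC_iv / D_iv)
  = (1480/450) / (756/150)
  = 3.28889 / 5.04 = 0.6526
  = 65.26%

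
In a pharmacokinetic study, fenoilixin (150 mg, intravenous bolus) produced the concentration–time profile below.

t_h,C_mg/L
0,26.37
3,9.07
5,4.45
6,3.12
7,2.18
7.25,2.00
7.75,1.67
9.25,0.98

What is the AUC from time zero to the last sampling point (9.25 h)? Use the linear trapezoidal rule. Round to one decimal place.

AUC = 76.5 mg/L·h

Trapezoidal AUC_0→9.25:
  [0→3]: (26.37+9.07)/2 × 3 = 53.16
  [3→5]: (9.07+4.45)/2 × 2 = 13.52
  [5→6]: (4.45+3.12)/2 × 1 = 3.785
  [6→7]: (3.12+2.18)/2 × 1 = 2.65
  [7→7.25]: (2.18+2.00)/2 × 0.25 = 0.5225
  [7.25→7.75]: (2.00+1.67)/2 × 0.5 = 0.9175
  [7.75→9.25]: (1.67+0.98)/2 × 1.5 = 1.9875
  Sum = 76.5425 mg/L·h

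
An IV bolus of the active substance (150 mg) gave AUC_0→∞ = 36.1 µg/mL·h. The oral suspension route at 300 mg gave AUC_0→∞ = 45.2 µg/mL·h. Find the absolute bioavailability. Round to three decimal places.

F = 0.626

F = (AUC_ev / D_ev) / (AUC_iv / D_iv)
  = (45.2/300) / (36.1/150)
  = 0.150667 / 0.240667 = 0.6260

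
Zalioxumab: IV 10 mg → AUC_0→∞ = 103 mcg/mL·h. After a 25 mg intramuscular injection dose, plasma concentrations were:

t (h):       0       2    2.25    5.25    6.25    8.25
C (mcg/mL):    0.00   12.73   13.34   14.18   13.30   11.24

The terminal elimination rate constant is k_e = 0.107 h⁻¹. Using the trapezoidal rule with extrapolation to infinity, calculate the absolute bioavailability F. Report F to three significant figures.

F = 0.779

Trapezoidal AUC_0→8.25 (intramuscular injection):
  [0→2]: (0.00+12.73)/2 × 2 = 12.73
  [2→2.25]: (12.73+13.34)/2 × 0.25 = 3.25875
  [2.25→5.25]: (13.34+14.18)/2 × 3 = 41.28
  [5.25→6.25]: (14.18+13.30)/2 × 1 = 13.74
  [6.25→8.25]: (13.30+11.24)/2 × 2 = 24.54
  Sum = 95.54875 mcg/mL·h
Tail: C_last/k_e = 11.24/0.107 = 105.047
AUC_0→∞ (intramuscular injection) = 95.54875 + 105.047 = 200.59575 mcg/mL·h
F = (AUC_ev/D_ev)/(AUC_iv/D_iv) = (200.59575/25)/(103/10) = 8.02383/10.3 = 0.7790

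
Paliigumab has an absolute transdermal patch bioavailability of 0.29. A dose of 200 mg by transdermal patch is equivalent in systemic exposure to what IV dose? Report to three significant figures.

D_iv = 58.0 mg

Systemic exposure from an extravascular dose = F × D_ev, so the equivalent IV dose is F × D_ev.
D_iv = F × D_ev = 0.29 × 200 = 58 mg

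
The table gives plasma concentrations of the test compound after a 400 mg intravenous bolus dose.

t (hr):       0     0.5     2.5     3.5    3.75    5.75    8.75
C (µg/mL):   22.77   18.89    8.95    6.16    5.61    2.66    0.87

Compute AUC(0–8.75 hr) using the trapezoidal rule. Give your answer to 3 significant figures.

AUC = 60.8 µg/mL·hr

Trapezoidal AUC_0→8.75:
  [0→0.5]: (22.77+18.89)/2 × 0.5 = 10.415
  [0.5→2.5]: (18.89+8.95)/2 × 2 = 27.84
  [2.5→3.5]: (8.95+6.16)/2 × 1 = 7.555
  [3.5→3.75]: (6.16+5.61)/2 × 0.25 = 1.47125
  [3.75→5.75]: (5.61+2.66)/2 × 2 = 8.27
  [5.75→8.75]: (2.66+0.87)/2 × 3 = 5.295
  Sum = 60.84625 µg/mL·hr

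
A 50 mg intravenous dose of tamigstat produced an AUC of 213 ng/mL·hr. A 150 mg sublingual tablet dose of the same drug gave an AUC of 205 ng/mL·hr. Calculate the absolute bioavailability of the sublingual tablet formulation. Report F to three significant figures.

F = 0.321

F = (AUC_ev / D_ev) / (AUC_iv / D_iv)
  = (205/150) / (213/50)
  = 1.36667 / 4.26 = 0.3208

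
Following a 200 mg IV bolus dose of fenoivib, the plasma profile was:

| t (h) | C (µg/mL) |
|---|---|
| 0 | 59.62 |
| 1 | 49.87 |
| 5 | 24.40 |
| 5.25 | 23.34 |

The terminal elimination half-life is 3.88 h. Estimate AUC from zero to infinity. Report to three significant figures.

Trapezoidal AUC_0→5.25:
  [0→1]: (59.62+49.87)/2 × 1 = 54.745
  [1→5]: (49.87+24.40)/2 × 4 = 148.54
  [5→5.25]: (24.40+23.34)/2 × 0.25 = 5.9675
  Sum = 209.2525 µg/mL·h
k_e = ln2 / t½ = 0.693147 / 3.88 = 0.1786 h^-1
Extrapolated tail: C_last / k_e = 23.34 / 0.1786 = 130.683
AUC_0→∞ = 209.2525 + 130.683 = 339.9355 µg/mL·h

AUC = 340 µg/mL·h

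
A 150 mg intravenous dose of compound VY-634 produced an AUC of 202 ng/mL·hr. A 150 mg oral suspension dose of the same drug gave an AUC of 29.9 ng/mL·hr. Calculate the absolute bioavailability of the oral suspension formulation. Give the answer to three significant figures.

F = 0.148

F = (AUC_ev / D_ev) / (AUC_iv / D_iv)
  = (29.9/150) / (202/150)
  = 0.199333 / 1.34667 = 0.1480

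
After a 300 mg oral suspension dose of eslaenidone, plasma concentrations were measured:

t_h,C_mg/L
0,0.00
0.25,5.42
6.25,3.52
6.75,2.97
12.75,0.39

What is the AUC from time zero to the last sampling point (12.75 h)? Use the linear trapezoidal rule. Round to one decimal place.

AUC = 39.2 mg/L·h

Trapezoidal AUC_0→12.75:
  [0→0.25]: (0.00+5.42)/2 × 0.25 = 0.6775
  [0.25→6.25]: (5.42+3.52)/2 × 6 = 26.82
  [6.25→6.75]: (3.52+2.97)/2 × 0.5 = 1.6225
  [6.75→12.75]: (2.97+0.39)/2 × 6 = 10.08
  Sum = 39.2 mg/L·h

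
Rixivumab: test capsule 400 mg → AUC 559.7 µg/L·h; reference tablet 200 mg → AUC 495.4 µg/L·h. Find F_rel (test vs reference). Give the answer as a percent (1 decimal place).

F_rel = 56.5%

F_rel = (AUC_test/D_test) / (AUC_ref/D_ref)
      = (559.7/400) / (495.4/200)
      = 1.39925 / 2.477 = 0.5649 = 56.49%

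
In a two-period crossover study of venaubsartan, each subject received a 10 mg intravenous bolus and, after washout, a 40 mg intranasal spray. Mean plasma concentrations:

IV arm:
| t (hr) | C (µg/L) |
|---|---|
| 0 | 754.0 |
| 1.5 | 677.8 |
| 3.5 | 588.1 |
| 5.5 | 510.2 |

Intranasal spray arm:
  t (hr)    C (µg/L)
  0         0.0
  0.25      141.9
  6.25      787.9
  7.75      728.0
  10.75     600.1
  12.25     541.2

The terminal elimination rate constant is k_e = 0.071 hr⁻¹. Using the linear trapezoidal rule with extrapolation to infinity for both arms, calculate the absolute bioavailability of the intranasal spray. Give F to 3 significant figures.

F = 0.339

Trapezoidal AUC_0→5.5 (IV):
  [0→1.5]: (754.0+677.8)/2 × 1.5 = 1073.85
  [1.5→3.5]: (677.8+588.1)/2 × 2 = 1265.9
  [3.5→5.5]: (588.1+510.2)/2 × 2 = 1098.3
  Sum = 3438.05 µg/L·hr
IV tail: 510.2/0.071 = 7185.915; AUC_iv,0→∞ = 3438.05 + 7185.915 = 10623.965 µg/L·hr
Trapezoidal AUC_0→12.25 (intranasal spray):
  [0→0.25]: (0.0+141.9)/2 × 0.25 = 17.7375
  [0.25→6.25]: (141.9+787.9)/2 × 6 = 2789.4
  [6.25→7.75]: (787.9+728.0)/2 × 1.5 = 1136.925
  [7.75→10.75]: (728.0+600.1)/2 × 3 = 1992.15
  [10.75→12.25]: (600.1+541.2)/2 × 1.5 = 855.975
  Sum = 6792.1875 µg/L·hr
intranasal spray tail: 541.2/0.071 = 7622.535; AUC_ev,0→∞ = 6792.1875 + 7622.535 = 14414.7225 µg/L·hr
F = (AUC_ev/D_ev)/(AUC_iv/D_iv) = (14414.7225/40)/(10623.965/10) = 360.368/1062.3965 = 0.3392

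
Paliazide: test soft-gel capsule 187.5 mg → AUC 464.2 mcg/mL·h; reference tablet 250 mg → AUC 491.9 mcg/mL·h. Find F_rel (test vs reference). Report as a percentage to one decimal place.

F_rel = (AUC_test/D_test) / (AUC_ref/D_ref)
      = (464.2/187.5) / (491.9/250)
      = 2.47573 / 1.9676 = 1.2582 = 125.82%

F_rel = 125.8%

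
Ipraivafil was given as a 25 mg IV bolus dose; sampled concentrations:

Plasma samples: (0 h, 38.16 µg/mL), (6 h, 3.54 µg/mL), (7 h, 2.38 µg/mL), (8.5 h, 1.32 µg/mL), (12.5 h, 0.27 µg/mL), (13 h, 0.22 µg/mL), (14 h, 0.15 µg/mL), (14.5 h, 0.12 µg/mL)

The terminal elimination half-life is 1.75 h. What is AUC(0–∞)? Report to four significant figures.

Trapezoidal AUC_0→14.5:
  [0→6]: (38.16+3.54)/2 × 6 = 125.1
  [6→7]: (3.54+2.38)/2 × 1 = 2.96
  [7→8.5]: (2.38+1.32)/2 × 1.5 = 2.775
  [8.5→12.5]: (1.32+0.27)/2 × 4 = 3.18
  [12.5→13]: (0.27+0.22)/2 × 0.5 = 0.1225
  [13→14]: (0.22+0.15)/2 × 1 = 0.185
  [14→14.5]: (0.15+0.12)/2 × 0.5 = 0.0675
  Sum = 134.39 µg/mL·h
k_e = ln2 / t½ = 0.693147 / 1.75 = 0.3961 h^-1
Extrapolated tail: C_last / k_e = 0.12 / 0.3961 = 0.303
AUC_0→∞ = 134.39 + 0.303 = 134.693 µg/mL·h

AUC = 134.7 µg/mL·h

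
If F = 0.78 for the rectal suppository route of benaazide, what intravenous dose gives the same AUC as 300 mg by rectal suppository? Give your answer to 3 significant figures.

D_iv = 234 mg

Systemic exposure from an extravascular dose = F × D_ev, so the equivalent IV dose is F × D_ev.
D_iv = F × D_ev = 0.78 × 300 = 234 mg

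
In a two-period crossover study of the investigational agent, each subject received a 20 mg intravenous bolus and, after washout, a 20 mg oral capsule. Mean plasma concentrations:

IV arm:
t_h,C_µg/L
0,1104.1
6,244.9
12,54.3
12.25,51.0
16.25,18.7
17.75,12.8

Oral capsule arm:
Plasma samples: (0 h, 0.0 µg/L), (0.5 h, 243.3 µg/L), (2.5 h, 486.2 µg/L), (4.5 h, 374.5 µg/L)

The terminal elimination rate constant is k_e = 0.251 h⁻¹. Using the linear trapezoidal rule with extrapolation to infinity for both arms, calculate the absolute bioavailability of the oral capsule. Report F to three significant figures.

F = 0.608

Trapezoidal AUC_0→17.75 (IV):
  [0→6]: (1104.1+244.9)/2 × 6 = 4047.0
  [6→12]: (244.9+54.3)/2 × 6 = 897.6
  [12→12.25]: (54.3+51.0)/2 × 0.25 = 13.1625
  [12.25→16.25]: (51.0+18.7)/2 × 4 = 139.4
  [16.25→17.75]: (18.7+12.8)/2 × 1.5 = 23.625
  Sum = 5120.7875 µg/L·h
IV tail: 12.8/0.251 = 50.996; AUC_iv,0→∞ = 5120.7875 + 50.996 = 5171.7835 µg/L·h
Trapezoidal AUC_0→4.5 (oral capsule):
  [0→0.5]: (0.0+243.3)/2 × 0.5 = 60.825
  [0.5→2.5]: (243.3+486.2)/2 × 2 = 729.5
  [2.5→4.5]: (486.2+374.5)/2 × 2 = 860.7
  Sum = 1651.025 µg/L·h
oral capsule tail: 374.5/0.251 = 1492.032; AUC_ev,0→∞ = 1651.025 + 1492.032 = 3143.057 µg/L·h
F = (AUC_ev/D_ev)/(AUC_iv/D_iv) = (3143.057/20)/(5171.7835/20) = 157.15285/258.589 = 0.6077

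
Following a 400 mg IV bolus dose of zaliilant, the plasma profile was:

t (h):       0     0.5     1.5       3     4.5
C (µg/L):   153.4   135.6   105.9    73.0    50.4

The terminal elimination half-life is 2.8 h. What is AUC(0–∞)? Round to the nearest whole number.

AUC = 623 µg/L·h

Trapezoidal AUC_0→4.5:
  [0→0.5]: (153.4+135.6)/2 × 0.5 = 72.25
  [0.5→1.5]: (135.6+105.9)/2 × 1 = 120.75
  [1.5→3]: (105.9+73.0)/2 × 1.5 = 134.175
  [3→4.5]: (73.0+50.4)/2 × 1.5 = 92.55
  Sum = 419.725 µg/L·h
k_e = ln2 / t½ = 0.693147 / 2.8 = 0.2476 h^-1
Extrapolated tail: C_last / k_e = 50.4 / 0.2476 = 203.554
AUC_0→∞ = 419.725 + 203.554 = 623.279 µg/L·h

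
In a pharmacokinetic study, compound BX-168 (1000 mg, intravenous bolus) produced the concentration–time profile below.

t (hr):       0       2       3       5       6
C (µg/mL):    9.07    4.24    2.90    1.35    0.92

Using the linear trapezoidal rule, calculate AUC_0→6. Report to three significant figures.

Trapezoidal AUC_0→6:
  [0→2]: (9.07+4.24)/2 × 2 = 13.31
  [2→3]: (4.24+2.90)/2 × 1 = 3.57
  [3→5]: (2.90+1.35)/2 × 2 = 4.25
  [5→6]: (1.35+0.92)/2 × 1 = 1.135
  Sum = 22.265 µg/mL·hr

AUC = 22.3 µg/mL·hr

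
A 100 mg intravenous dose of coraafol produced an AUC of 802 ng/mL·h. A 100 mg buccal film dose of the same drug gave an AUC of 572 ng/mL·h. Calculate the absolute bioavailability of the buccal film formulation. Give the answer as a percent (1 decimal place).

F = 71.3%

F = (AUC_ev / D_ev) / (AUC_iv / D_iv)
  = (572/100) / (802/100)
  = 5.72 / 8.02 = 0.7132
  = 71.32%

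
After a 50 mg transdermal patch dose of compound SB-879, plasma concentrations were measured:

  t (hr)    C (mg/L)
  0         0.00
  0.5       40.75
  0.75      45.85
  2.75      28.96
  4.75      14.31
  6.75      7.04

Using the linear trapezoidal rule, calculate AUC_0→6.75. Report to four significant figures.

AUC = 160.4 mg/L·hr

Trapezoidal AUC_0→6.75:
  [0→0.5]: (0.00+40.75)/2 × 0.5 = 10.1875
  [0.5→0.75]: (40.75+45.85)/2 × 0.25 = 10.825
  [0.75→2.75]: (45.85+28.96)/2 × 2 = 74.81
  [2.75→4.75]: (28.96+14.31)/2 × 2 = 43.27
  [4.75→6.75]: (14.31+7.04)/2 × 2 = 21.35
  Sum = 160.4425 mg/L·hr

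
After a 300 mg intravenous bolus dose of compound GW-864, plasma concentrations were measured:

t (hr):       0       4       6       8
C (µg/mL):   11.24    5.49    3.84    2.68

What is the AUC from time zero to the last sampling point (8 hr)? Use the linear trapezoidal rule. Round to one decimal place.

Trapezoidal AUC_0→8:
  [0→4]: (11.24+5.49)/2 × 4 = 33.46
  [4→6]: (5.49+3.84)/2 × 2 = 9.33
  [6→8]: (3.84+2.68)/2 × 2 = 6.52
  Sum = 49.31 µg/mL·hr

AUC = 49.3 µg/mL·hr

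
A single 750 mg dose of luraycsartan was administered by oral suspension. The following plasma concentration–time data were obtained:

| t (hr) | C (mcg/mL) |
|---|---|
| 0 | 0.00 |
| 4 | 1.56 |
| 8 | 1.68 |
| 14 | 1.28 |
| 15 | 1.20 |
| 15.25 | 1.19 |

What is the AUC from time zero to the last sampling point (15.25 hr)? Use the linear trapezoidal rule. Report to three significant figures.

AUC = 20.0 mcg/mL·hr

Trapezoidal AUC_0→15.25:
  [0→4]: (0.00+1.56)/2 × 4 = 3.12
  [4→8]: (1.56+1.68)/2 × 4 = 6.48
  [8→14]: (1.68+1.28)/2 × 6 = 8.88
  [14→15]: (1.28+1.20)/2 × 1 = 1.24
  [15→15.25]: (1.20+1.19)/2 × 0.25 = 0.29875
  Sum = 20.01875 mcg/mL·hr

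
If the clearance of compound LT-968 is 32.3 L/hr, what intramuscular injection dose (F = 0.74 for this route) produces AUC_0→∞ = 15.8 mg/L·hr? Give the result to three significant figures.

Dose = CL × AUC_0→∞ / F
     = 32.3 × 15.8 / 0.74 = 689.649 mg

Dose = 690 mg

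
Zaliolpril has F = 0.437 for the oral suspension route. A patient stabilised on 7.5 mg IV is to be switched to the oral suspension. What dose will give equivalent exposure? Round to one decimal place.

D_oral = 17.2 mg

For equal systemic exposure: F × D_ev = D_iv
D_ev = D_iv / F = 7.5 / 0.437 = 17.1625 mg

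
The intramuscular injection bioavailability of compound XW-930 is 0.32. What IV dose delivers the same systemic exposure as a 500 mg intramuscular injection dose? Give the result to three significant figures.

Systemic exposure from an extravascular dose = F × D_ev, so the equivalent IV dose is F × D_ev.
D_iv = F × D_ev = 0.32 × 500 = 160 mg

D_iv = 160 mg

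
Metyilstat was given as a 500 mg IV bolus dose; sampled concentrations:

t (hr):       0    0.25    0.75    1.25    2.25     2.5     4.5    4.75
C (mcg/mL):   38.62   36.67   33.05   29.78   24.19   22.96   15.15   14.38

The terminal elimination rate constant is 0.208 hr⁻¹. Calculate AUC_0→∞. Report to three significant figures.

AUC = 186 mcg/mL·hr

Trapezoidal AUC_0→4.75:
  [0→0.25]: (38.62+36.67)/2 × 0.25 = 9.41125
  [0.25→0.75]: (36.67+33.05)/2 × 0.5 = 17.43
  [0.75→1.25]: (33.05+29.78)/2 × 0.5 = 15.7075
  [1.25→2.25]: (29.78+24.19)/2 × 1 = 26.985
  [2.25→2.5]: (24.19+22.96)/2 × 0.25 = 5.89375
  [2.5→4.5]: (22.96+15.15)/2 × 2 = 38.11
  [4.5→4.75]: (15.15+14.38)/2 × 0.25 = 3.69125
  Sum = 117.22875 mcg/mL·hr
Extrapolated tail: C_last / k_e = 14.38 / 0.208 = 69.135
AUC_0→∞ = 117.22875 + 69.135 = 186.36375 mcg/mL·hr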